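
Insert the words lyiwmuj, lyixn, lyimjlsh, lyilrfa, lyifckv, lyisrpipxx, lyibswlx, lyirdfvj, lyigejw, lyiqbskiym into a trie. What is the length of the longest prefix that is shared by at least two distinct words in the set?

Look for the deepest trie node that still has at least two words in its subtree.
e.g. "lyibswlx" and "lyifckv" share the prefix "lyi" of length 3; no pair shares a longer one.
Longest shared-prefix length: 3

3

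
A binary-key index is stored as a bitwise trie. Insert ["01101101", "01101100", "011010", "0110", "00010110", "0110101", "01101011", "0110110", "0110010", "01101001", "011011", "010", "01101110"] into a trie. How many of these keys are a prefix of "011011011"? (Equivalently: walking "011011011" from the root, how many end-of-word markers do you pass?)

Traverse "011011011" character by character; count nodes along the way that are marked as word ends.
Prefixes of the query that are stored words: "0110", "011011", "0110110", "01101101"
Count: 4

4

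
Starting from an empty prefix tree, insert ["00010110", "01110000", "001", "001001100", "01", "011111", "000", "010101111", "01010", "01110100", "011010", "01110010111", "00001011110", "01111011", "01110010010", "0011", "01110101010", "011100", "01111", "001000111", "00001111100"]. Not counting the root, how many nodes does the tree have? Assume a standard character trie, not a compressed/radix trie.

For each word, the new-node count is its length minus the longest prefix already in the trie:
  "00010110" → 8 new (0, 0, 0, 1, 0, 1, 1, 0)
  "01110000" → prefix "0" already present; 7 new (1, 1, 1, 0, 0, 0, 0)
  "001" → prefix "00" already present; 1 new (1)
  "001001100" → prefix "001" already present; 6 new (0, 0, 1, 1, 0, 0)
  "01" → prefix "01" already present; 0 new (none)
  "011111" → prefix "0111" already present; 2 new (1, 1)
  "000" → prefix "000" already present; 0 new (none)
  "010101111" → prefix "01" already present; 7 new (0, 1, 0, 1, 1, 1, 1)
  "01010" → prefix "01010" already present; 0 new (none)
  "01110100" → prefix "01110" already present; 3 new (1, 0, 0)
  "011010" → prefix "011" already present; 3 new (0, 1, 0)
  "01110010111" → prefix "011100" already present; 5 new (1, 0, 1, 1, 1)
  "00001011110" → prefix "000" already present; 8 new (0, 1, 0, 1, 1, 1, 1, 0)
  "01111011" → prefix "01111" already present; 3 new (0, 1, 1)
  "01110010010" → prefix "01110010" already present; 3 new (0, 1, 0)
  "0011" → prefix "001" already present; 1 new (1)
  "01110101010" → prefix "0111010" already present; 4 new (1, 0, 1, 0)
  "011100" → prefix "011100" already present; 0 new (none)
  "01111" → prefix "01111" already present; 0 new (none)
  "001000111" → prefix "00100" already present; 4 new (0, 1, 1, 1)
  "00001111100" → prefix "00001" already present; 6 new (1, 1, 1, 1, 0, 0)
Total nodes = 8 + 7 + 1 + 6 + 0 + 2 + 0 + 7 + 0 + 3 + 3 + 5 + 8 + 3 + 3 + 1 + 4 + 0 + 0 + 4 + 6 = 71

71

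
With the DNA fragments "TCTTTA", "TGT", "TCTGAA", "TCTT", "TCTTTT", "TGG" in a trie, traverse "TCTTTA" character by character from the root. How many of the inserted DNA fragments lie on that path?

2

Check each prefix of "TCTTTA" against the stored set — each match is an end-marker on the path.
Prefixes of the query that are stored words: "TCTT", "TCTTTA"
Count: 2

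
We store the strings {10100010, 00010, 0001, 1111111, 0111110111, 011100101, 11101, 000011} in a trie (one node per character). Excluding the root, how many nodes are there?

Count nodes per top-level branch (shared prefixes stored once):
  '0'-branch (000011, 0001, 00010, 011100101, 0111110111): 22 nodes
  '1'-branch (10100010, 11101, 1111111): 16 nodes
Sum: 38

38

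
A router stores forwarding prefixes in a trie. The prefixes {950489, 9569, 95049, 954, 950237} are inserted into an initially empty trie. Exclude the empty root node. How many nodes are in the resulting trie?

13

Trie structure (* marks end of a word):
(root)
└─ 9
   └─ 5
      ├─ 0
      │  ├─ 2
      │  │  └─ 3
      │  │     └─ 7 *
      │  └─ 4
      │     ├─ 8
      │     │  └─ 9 *
      │     └─ 9 *
      ├─ 4 *
      └─ 6
         └─ 9 *
Counting every labelled node above: 13.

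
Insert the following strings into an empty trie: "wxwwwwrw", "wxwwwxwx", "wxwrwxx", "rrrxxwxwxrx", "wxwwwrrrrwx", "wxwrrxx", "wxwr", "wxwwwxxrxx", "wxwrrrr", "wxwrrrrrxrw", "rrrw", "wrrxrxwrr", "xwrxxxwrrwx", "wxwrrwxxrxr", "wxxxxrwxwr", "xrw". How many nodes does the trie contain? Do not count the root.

Trace insertions, counting only characters that open a new branch:
  "wxwwwwrw" → 8 new (w, x, w, w, w, w, r, w)
  "wxwwwxwx" → prefix "wxwww" already present; 3 new (x, w, x)
  "wxwrwxx" → prefix "wxw" already present; 4 new (r, w, x, x)
  "rrrxxwxwxrx" → 11 new (r, r, r, x, x, w, x, w, x, r, x)
  "wxwwwrrrrwx" → prefix "wxwww" already present; 6 new (r, r, r, r, w, x)
  "wxwrrxx" → prefix "wxwr" already present; 3 new (r, x, x)
  "wxwr" → prefix "wxwr" already present; 0 new (none)
  "wxwwwxxrxx" → prefix "wxwwwx" already present; 4 new (x, r, x, x)
  "wxwrrrr" → prefix "wxwrr" already present; 2 new (r, r)
  "wxwrrrrrxrw" → prefix "wxwrrrr" already present; 4 new (r, x, r, w)
  "rrrw" → prefix "rrr" already present; 1 new (w)
  "wrrxrxwrr" → prefix "w" already present; 8 new (r, r, x, r, x, w, r, r)
  "xwrxxxwrrwx" → 11 new (x, w, r, x, x, x, w, r, r, w, x)
  "wxwrrwxxrxr" → prefix "wxwrr" already present; 6 new (w, x, x, r, x, r)
  "wxxxxrwxwr" → prefix "wx" already present; 8 new (x, x, x, r, w, x, w, r)
  "xrw" → prefix "x" already present; 2 new (r, w)
Total nodes = 8 + 3 + 4 + 11 + 6 + 3 + 0 + 4 + 2 + 4 + 1 + 8 + 11 + 6 + 8 + 2 = 81

81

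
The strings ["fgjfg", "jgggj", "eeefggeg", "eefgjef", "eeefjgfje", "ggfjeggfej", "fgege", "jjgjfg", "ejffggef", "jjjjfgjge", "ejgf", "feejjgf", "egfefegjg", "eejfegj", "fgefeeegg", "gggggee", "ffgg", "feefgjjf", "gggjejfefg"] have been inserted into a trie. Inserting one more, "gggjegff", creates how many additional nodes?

The longest prefix of "gggjegff" already in the trie is "gggje" (length 5).
New nodes needed: |"gggjegff"| − 5 = 8 − 5 = 3.

3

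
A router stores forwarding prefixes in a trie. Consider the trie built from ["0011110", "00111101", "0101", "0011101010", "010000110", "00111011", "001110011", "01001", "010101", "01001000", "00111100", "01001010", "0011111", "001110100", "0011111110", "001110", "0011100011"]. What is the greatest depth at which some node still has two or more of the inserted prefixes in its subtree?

Equivalently: take the maximum, over all pairs, of their longest common prefix length.
e.g. "001110100" and "0011101010" share the prefix "00111010" of length 8; no pair shares a longer one.
Longest shared-prefix length: 8

8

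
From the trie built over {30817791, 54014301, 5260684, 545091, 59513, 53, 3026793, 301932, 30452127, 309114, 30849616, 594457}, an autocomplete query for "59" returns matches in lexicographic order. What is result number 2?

Words with prefix "59", in lexicographic order: "594457", "59513"
Position 2: 59513

59513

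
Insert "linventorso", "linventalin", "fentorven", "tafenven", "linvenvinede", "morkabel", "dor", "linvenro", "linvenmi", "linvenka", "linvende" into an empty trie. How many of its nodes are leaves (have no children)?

11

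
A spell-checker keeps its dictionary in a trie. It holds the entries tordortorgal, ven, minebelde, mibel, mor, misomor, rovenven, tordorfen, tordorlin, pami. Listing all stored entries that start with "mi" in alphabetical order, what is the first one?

Filter for "mi…" and sort: "mibel", "minebelde", "misomor"
Position 1: mibel

mibel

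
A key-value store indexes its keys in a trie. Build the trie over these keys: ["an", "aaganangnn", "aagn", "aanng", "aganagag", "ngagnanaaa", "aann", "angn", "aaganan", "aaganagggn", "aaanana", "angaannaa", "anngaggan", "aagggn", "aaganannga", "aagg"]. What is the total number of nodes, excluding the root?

For each word, the new-node count is its length minus the longest prefix already in the trie:
  "an" → 2 new (a, n)
  "aaganangnn" → prefix "a" already present; 9 new (a, g, a, n, a, n, g, n, n)
  "aagn" → prefix "aag" already present; 1 new (n)
  "aanng" → prefix "aa" already present; 3 new (n, n, g)
  "aganagag" → prefix "a" already present; 7 new (g, a, n, a, g, a, g)
  "ngagnanaaa" → 10 new (n, g, a, g, n, a, n, a, a, a)
  "aann" → prefix "aann" already present; 0 new (none)
  "angn" → prefix "an" already present; 2 new (g, n)
  "aaganan" → prefix "aaganan" already present; 0 new (none)
  "aaganagggn" → prefix "aagana" already present; 4 new (g, g, g, n)
  "aaanana" → prefix "aa" already present; 5 new (a, n, a, n, a)
  "angaannaa" → prefix "ang" already present; 6 new (a, a, n, n, a, a)
  "anngaggan" → prefix "an" already present; 7 new (n, g, a, g, g, a, n)
  "aagggn" → prefix "aag" already present; 3 new (g, g, n)
  "aaganannga" → prefix "aaganan" already present; 3 new (n, g, a)
  "aagg" → prefix "aagg" already present; 0 new (none)
Total nodes = 2 + 9 + 1 + 3 + 7 + 10 + 0 + 2 + 0 + 4 + 5 + 6 + 7 + 3 + 3 + 0 = 62

62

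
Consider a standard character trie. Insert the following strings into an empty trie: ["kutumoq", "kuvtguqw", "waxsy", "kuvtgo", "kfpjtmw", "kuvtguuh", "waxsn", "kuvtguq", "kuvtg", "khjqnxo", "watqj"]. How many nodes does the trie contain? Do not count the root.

37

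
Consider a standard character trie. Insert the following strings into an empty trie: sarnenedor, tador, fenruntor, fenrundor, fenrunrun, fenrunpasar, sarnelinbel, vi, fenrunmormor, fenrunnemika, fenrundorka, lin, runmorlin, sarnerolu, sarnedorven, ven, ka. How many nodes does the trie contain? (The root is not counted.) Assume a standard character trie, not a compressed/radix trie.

Count nodes per top-level branch (shared prefixes stored once):
  'f'-branch (fenrundor, fenrundorka, fenrunmormor, fenrunnemika, fenrunpasar, fenrunrun, fenruntor): 34 nodes
  'k'-branch (ka): 2 nodes
  'l'-branch (lin): 3 nodes
  'r'-branch (runmorlin): 9 nodes
  's'-branch (sarnedorven, sarnelinbel, sarnenedor, sarnerolu): 26 nodes
  't'-branch (tador): 5 nodes
  'v'-branch (ven, vi): 4 nodes
Sum: 83

83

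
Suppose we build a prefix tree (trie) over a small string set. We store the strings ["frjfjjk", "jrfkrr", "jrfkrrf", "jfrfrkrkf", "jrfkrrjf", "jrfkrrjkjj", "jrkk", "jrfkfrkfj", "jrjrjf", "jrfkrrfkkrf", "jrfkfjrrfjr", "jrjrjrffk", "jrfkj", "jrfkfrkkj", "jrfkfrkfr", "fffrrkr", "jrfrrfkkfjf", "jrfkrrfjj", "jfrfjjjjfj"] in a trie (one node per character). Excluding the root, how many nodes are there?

Count nodes per top-level branch (shared prefixes stored once):
  'f'-branch (fffrrkr, frjfjjk): 13 nodes
  'j'-branch (jfrfjjjjfj, jfrfrkrkf, jrfkfjrrfjr, jrfkfrkfj, jrfkfrkfr, jrfkfrkkj, jrfkj, jrfkrr, jrfkrrf, jrfkrrfjj, jrfkrrfkkrf, jrfkrrjf, jrfkrrjkjj, jrfrrfkkfjf, jrjrjf, jrjrjrffk, jrkk): 65 nodes
Sum: 78

78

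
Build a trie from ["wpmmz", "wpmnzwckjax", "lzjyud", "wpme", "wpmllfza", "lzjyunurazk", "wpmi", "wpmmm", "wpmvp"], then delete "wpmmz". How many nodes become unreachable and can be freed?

Walk "wpmmz" from the leaf back toward the root, removing each node that no remaining word uses.
The suffix "z" (1 node) is used only by "wpmmz"; the node for "wpmm" still has the child "m", so pruning stops there.
Nodes removed: 1

1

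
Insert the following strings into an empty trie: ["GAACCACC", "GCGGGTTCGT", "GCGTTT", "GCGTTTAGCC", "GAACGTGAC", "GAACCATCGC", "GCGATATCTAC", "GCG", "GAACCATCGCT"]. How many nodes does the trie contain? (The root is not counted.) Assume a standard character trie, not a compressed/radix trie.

Trace insertions, counting only characters that open a new branch:
  "GAACCACC" → 8 new (G, A, A, C, C, A, C, C)
  "GCGGGTTCGT" → prefix "G" already present; 9 new (C, G, G, G, T, T, C, G, T)
  "GCGTTT" → prefix "GCG" already present; 3 new (T, T, T)
  "GCGTTTAGCC" → prefix "GCGTTT" already present; 4 new (A, G, C, C)
  "GAACGTGAC" → prefix "GAAC" already present; 5 new (G, T, G, A, C)
  "GAACCATCGC" → prefix "GAACCA" already present; 4 new (T, C, G, C)
  "GCGATATCTAC" → prefix "GCG" already present; 8 new (A, T, A, T, C, T, A, C)
  "GCG" → prefix "GCG" already present; 0 new (none)
  "GAACCATCGCT" → prefix "GAACCATCGC" already present; 1 new (T)
Total nodes = 8 + 9 + 3 + 4 + 5 + 4 + 8 + 0 + 1 = 42

42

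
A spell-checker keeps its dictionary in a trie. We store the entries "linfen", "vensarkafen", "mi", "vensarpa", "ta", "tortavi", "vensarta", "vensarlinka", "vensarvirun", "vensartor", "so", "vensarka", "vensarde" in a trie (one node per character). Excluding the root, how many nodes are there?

For each word, the new-node count is its length minus the longest prefix already in the trie:
  "linfen" → 6 new (l, i, n, f, e, n)
  "vensarkafen" → 11 new (v, e, n, s, a, r, k, a, f, e, n)
  "mi" → 2 new (m, i)
  "vensarpa" → prefix "vensar" already present; 2 new (p, a)
  "ta" → 2 new (t, a)
  "tortavi" → prefix "t" already present; 6 new (o, r, t, a, v, i)
  "vensarta" → prefix "vensar" already present; 2 new (t, a)
  "vensarlinka" → prefix "vensar" already present; 5 new (l, i, n, k, a)
  "vensarvirun" → prefix "vensar" already present; 5 new (v, i, r, u, n)
  "vensartor" → prefix "vensart" already present; 2 new (o, r)
  "so" → 2 new (s, o)
  "vensarka" → prefix "vensarka" already present; 0 new (none)
  "vensarde" → prefix "vensar" already present; 2 new (d, e)
Total nodes = 6 + 11 + 2 + 2 + 2 + 6 + 2 + 5 + 5 + 2 + 2 + 0 + 2 = 47

47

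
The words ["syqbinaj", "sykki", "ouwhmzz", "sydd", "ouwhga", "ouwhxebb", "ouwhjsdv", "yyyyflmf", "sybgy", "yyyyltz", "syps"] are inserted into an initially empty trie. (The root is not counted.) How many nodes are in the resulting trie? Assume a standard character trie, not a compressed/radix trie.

46

Insert word by word; a character creates a node only if that edge doesn't already exist:
  "syqbinaj" → 8 new (s, y, q, b, i, n, a, j)
  "sykki" → prefix "sy" already present; 3 new (k, k, i)
  "ouwhmzz" → 7 new (o, u, w, h, m, z, z)
  "sydd" → prefix "sy" already present; 2 new (d, d)
  "ouwhga" → prefix "ouwh" already present; 2 new (g, a)
  "ouwhxebb" → prefix "ouwh" already present; 4 new (x, e, b, b)
  "ouwhjsdv" → prefix "ouwh" already present; 4 new (j, s, d, v)
  "yyyyflmf" → 8 new (y, y, y, y, f, l, m, f)
  "sybgy" → prefix "sy" already present; 3 new (b, g, y)
  "yyyyltz" → prefix "yyyy" already present; 3 new (l, t, z)
  "syps" → prefix "sy" already present; 2 new (p, s)
Total nodes = 8 + 3 + 7 + 2 + 2 + 4 + 4 + 8 + 3 + 3 + 2 = 46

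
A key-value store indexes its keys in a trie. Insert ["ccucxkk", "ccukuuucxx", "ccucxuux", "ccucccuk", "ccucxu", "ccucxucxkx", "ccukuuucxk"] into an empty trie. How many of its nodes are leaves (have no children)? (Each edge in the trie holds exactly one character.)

Leaves are exactly the stored words that no other stored word extends.
Those words: "ccucccuk", "ccucxkk", "ccucxucxkx", "ccucxuux", "ccukuuucxk", "ccukuuucxx"
Leaf count: 6

6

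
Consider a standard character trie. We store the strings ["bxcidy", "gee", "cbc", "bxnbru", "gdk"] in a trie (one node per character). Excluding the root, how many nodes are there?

18

For each word, the new-node count is its length minus the longest prefix already in the trie:
  "bxcidy" → 6 new (b, x, c, i, d, y)
  "gee" → 3 new (g, e, e)
  "cbc" → 3 new (c, b, c)
  "bxnbru" → prefix "bx" already present; 4 new (n, b, r, u)
  "gdk" → prefix "g" already present; 2 new (d, k)
Total nodes = 6 + 3 + 3 + 4 + 2 = 18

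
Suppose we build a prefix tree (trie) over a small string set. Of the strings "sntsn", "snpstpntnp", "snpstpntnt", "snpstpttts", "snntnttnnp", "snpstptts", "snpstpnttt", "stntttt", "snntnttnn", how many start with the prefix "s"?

Traverse to the node for "s", then collect every word in that subtree.
Words under "s": snntnttnn, snntnttnnp, snpstpntnp, snpstpntnt, snpstpnttt, snpstptts, snpstpttts, sntsn, stntttt
Count: 9

9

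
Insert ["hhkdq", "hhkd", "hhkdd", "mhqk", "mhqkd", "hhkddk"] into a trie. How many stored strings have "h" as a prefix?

4

Walk to "h"; the words in its subtree are exactly those with that prefix.
Words under "h": hhkd, hhkdd, hhkddk, hhkdq
Count: 4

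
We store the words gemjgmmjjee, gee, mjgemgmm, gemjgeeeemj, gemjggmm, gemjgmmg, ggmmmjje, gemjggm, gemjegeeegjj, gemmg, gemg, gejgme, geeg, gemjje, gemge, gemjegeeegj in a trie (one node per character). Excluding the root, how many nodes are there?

Trace insertions, counting only characters that open a new branch:
  "gemjgmmjjee" → 11 new (g, e, m, j, g, m, m, j, j, e, e)
  "gee" → prefix "ge" already present; 1 new (e)
  "mjgemgmm" → 8 new (m, j, g, e, m, g, m, m)
  "gemjgeeeemj" → prefix "gemjg" already present; 6 new (e, e, e, e, m, j)
  "gemjggmm" → prefix "gemjg" already present; 3 new (g, m, m)
  "gemjgmmg" → prefix "gemjgmm" already present; 1 new (g)
  "ggmmmjje" → prefix "g" already present; 7 new (g, m, m, m, j, j, e)
  "gemjggm" → prefix "gemjggm" already present; 0 new (none)
  "gemjegeeegjj" → prefix "gemj" already present; 8 new (e, g, e, e, e, g, j, j)
  "gemmg" → prefix "gem" already present; 2 new (m, g)
  "gemg" → prefix "gem" already present; 1 new (g)
  "gejgme" → prefix "ge" already present; 4 new (j, g, m, e)
  "geeg" → prefix "gee" already present; 1 new (g)
  "gemjje" → prefix "gemj" already present; 2 new (j, e)
  "gemge" → prefix "gemg" already present; 1 new (e)
  "gemjegeeegj" → prefix "gemjegeeegj" already present; 0 new (none)
Total nodes = 11 + 1 + 8 + 6 + 3 + 1 + 7 + 0 + 8 + 2 + 1 + 4 + 1 + 2 + 1 + 0 = 56

56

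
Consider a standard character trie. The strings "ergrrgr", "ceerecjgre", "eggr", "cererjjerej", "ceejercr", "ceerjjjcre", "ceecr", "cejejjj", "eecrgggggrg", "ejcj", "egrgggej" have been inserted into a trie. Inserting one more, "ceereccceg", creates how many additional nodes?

"ceerec" is already a path in the trie; the remaining "cceg" must be added.
So 10 − 6 = 4 new nodes.

4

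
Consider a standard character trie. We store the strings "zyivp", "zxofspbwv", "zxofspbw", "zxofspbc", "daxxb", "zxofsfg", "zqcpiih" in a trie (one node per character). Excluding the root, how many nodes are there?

For each word, the new-node count is its length minus the longest prefix already in the trie:
  "zyivp" → 5 new (z, y, i, v, p)
  "zxofspbwv" → prefix "z" already present; 8 new (x, o, f, s, p, b, w, v)
  "zxofspbw" → prefix "zxofspbw" already present; 0 new (none)
  "zxofspbc" → prefix "zxofspb" already present; 1 new (c)
  "daxxb" → 5 new (d, a, x, x, b)
  "zxofsfg" → prefix "zxofs" already present; 2 new (f, g)
  "zqcpiih" → prefix "z" already present; 6 new (q, c, p, i, i, h)
Total nodes = 5 + 8 + 0 + 1 + 5 + 2 + 6 = 27

27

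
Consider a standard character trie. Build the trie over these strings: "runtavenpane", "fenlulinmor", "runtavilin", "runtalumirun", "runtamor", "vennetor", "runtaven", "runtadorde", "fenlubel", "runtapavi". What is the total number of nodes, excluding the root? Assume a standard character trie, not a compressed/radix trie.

57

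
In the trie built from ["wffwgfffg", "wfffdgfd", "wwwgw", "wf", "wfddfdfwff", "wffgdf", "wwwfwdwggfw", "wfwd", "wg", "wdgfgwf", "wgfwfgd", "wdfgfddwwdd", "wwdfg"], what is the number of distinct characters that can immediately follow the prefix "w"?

4

Walk "w" from the root, arriving at one node.
Characters that immediately follow "w" among the stored strings: {d, f, g, w}.
That node has 4 child edges.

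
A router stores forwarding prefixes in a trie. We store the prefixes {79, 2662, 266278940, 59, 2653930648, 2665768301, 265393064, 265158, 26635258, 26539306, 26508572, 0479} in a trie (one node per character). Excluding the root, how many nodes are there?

45

For each word, the new-node count is its length minus the longest prefix already in the trie:
  "79" → 2 new (7, 9)
  "2662" → 4 new (2, 6, 6, 2)
  "266278940" → prefix "2662" already present; 5 new (7, 8, 9, 4, 0)
  "59" → 2 new (5, 9)
  "2653930648" → prefix "26" already present; 8 new (5, 3, 9, 3, 0, 6, 4, 8)
  "2665768301" → prefix "266" already present; 7 new (5, 7, 6, 8, 3, 0, 1)
  "265393064" → prefix "265393064" already present; 0 new (none)
  "265158" → prefix "265" already present; 3 new (1, 5, 8)
  "26635258" → prefix "266" already present; 5 new (3, 5, 2, 5, 8)
  "26539306" → prefix "26539306" already present; 0 new (none)
  "26508572" → prefix "265" already present; 5 new (0, 8, 5, 7, 2)
  "0479" → 4 new (0, 4, 7, 9)
Total nodes = 2 + 4 + 5 + 2 + 8 + 7 + 0 + 3 + 5 + 0 + 5 + 4 = 45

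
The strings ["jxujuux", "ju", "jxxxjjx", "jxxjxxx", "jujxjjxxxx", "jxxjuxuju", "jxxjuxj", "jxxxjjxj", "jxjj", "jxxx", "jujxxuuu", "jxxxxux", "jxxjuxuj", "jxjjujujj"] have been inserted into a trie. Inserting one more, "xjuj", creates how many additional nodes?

4

Nothing in the trie begins with "x"; the whole of "xjuj" is new.
4 − 0 = 4 new nodes.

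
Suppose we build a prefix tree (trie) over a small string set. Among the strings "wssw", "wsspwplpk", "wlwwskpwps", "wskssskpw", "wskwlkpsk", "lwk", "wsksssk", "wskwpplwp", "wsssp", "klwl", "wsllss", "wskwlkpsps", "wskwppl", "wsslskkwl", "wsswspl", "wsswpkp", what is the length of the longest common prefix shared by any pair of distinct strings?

Look for the deepest trie node that still has at least two words in its subtree.
e.g. "wskwlkpsk" and "wskwlkpsps" share the prefix "wskwlkps" of length 8; no pair shares a longer one.
Longest shared-prefix length: 8

8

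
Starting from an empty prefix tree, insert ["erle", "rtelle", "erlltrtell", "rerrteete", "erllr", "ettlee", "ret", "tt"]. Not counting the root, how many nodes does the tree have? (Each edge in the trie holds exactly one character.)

Trace insertions, counting only characters that open a new branch:
  "erle" → 4 new (e, r, l, e)
  "rtelle" → 6 new (r, t, e, l, l, e)
  "erlltrtell" → prefix "erl" already present; 7 new (l, t, r, t, e, l, l)
  "rerrteete" → prefix "r" already present; 8 new (e, r, r, t, e, e, t, e)
  "erllr" → prefix "erll" already present; 1 new (r)
  "ettlee" → prefix "e" already present; 5 new (t, t, l, e, e)
  "ret" → prefix "re" already present; 1 new (t)
  "tt" → 2 new (t, t)
Total nodes = 4 + 6 + 7 + 8 + 1 + 5 + 1 + 2 = 34

34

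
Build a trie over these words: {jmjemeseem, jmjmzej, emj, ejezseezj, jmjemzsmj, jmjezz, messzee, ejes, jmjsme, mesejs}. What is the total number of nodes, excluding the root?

Trace insertions, counting only characters that open a new branch:
  "jmjemeseem" → 10 new (j, m, j, e, m, e, s, e, e, m)
  "jmjmzej" → prefix "jmj" already present; 4 new (m, z, e, j)
  "emj" → 3 new (e, m, j)
  "ejezseezj" → prefix "e" already present; 8 new (j, e, z, s, e, e, z, j)
  "jmjemzsmj" → prefix "jmjem" already present; 4 new (z, s, m, j)
  "jmjezz" → prefix "jmje" already present; 2 new (z, z)
  "messzee" → 7 new (m, e, s, s, z, e, e)
  "ejes" → prefix "eje" already present; 1 new (s)
  "jmjsme" → prefix "jmj" already present; 3 new (s, m, e)
  "mesejs" → prefix "mes" already present; 3 new (e, j, s)
Total nodes = 10 + 4 + 3 + 8 + 4 + 2 + 7 + 1 + 3 + 3 = 45

45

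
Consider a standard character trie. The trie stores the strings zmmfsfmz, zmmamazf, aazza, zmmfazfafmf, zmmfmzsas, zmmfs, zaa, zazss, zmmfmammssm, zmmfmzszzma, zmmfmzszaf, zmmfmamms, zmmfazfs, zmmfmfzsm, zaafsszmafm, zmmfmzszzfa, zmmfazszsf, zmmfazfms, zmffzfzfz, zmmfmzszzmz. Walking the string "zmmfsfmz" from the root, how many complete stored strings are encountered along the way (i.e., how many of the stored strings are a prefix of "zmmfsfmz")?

2

Walk "zmmfsfmz" from the root; an end-of-word marker is hit whenever a stored word is a prefix of "zmmfsfmz".
Prefixes of the query that are stored words: "zmmfs", "zmmfsfmz"
Count: 2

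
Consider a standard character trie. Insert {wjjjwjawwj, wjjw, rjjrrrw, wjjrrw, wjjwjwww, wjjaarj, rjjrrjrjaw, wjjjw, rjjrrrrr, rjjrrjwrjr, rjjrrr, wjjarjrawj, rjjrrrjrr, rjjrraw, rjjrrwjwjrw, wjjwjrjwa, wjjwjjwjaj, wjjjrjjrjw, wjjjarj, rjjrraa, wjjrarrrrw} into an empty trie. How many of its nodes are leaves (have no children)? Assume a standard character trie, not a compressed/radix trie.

18

A leaf is a node with no children — equivalently, the end of a word that is not a proper prefix of any other stored word.
Those words: "rjjrraa", "rjjrraw", "rjjrrjrjaw", "rjjrrjwrjr", "rjjrrrjrr", "rjjrrrrr", "rjjrrrw", "rjjrrwjwjrw", "wjjaarj", "wjjarjrawj", "wjjjarj", "wjjjrjjrjw", "wjjjwjawwj", "wjjrarrrrw", "wjjrrw", "wjjwjjwjaj", "wjjwjrjwa", "wjjwjwww"
Leaf count: 18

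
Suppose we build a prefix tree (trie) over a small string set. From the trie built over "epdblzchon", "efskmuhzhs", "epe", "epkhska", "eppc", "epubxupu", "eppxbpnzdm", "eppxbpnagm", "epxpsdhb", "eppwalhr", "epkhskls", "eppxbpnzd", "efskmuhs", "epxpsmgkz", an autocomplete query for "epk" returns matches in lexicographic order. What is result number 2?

DFS of the "epk" subtree visits, in order: "epkhska", "epkhskls"
The 2nd is epkhskls.

epkhskls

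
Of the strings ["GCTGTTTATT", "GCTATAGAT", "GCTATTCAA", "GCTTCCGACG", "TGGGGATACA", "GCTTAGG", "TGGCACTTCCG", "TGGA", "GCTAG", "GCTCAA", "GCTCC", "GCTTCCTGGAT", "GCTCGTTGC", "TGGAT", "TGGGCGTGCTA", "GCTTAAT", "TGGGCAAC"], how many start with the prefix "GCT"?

11

Filter for entries beginning with "GCT":
Words under "GCT": GCTAG, GCTATAGAT, GCTATTCAA, GCTCAA, GCTCC, GCTCGTTGC, GCTGTTTATT, GCTTAAT, GCTTAGG, GCTTCCGACG, GCTTCCTGGAT
Count: 11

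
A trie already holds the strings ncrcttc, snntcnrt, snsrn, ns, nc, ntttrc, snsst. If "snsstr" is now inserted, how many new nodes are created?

1

The longest prefix of "snsstr" already in the trie is "snsst" (length 5).
So 6 − 5 = 1 new nodes.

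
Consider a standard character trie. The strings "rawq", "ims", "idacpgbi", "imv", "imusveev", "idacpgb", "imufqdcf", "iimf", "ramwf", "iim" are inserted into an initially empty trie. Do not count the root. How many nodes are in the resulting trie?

Trace insertions, counting only characters that open a new branch:
  "rawq" → 4 new (r, a, w, q)
  "ims" → 3 new (i, m, s)
  "idacpgbi" → prefix "i" already present; 7 new (d, a, c, p, g, b, i)
  "imv" → prefix "im" already present; 1 new (v)
  "imusveev" → prefix "im" already present; 6 new (u, s, v, e, e, v)
  "idacpgb" → prefix "idacpgb" already present; 0 new (none)
  "imufqdcf" → prefix "imu" already present; 5 new (f, q, d, c, f)
  "iimf" → prefix "i" already present; 3 new (i, m, f)
  "ramwf" → prefix "ra" already present; 3 new (m, w, f)
  "iim" → prefix "iim" already present; 0 new (none)
Total nodes = 4 + 3 + 7 + 1 + 6 + 0 + 5 + 3 + 3 + 0 = 32

32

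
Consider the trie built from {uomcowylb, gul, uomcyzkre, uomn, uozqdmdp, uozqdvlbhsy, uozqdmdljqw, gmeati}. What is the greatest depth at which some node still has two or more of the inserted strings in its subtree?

Equivalently: take the maximum, over all pairs, of their longest common prefix length.
"uozqdmdljqw" and "uozqdmdp" agree on "uozqdmd" (7 characters) before diverging; nothing deeper is shared.
Longest shared-prefix length: 7

7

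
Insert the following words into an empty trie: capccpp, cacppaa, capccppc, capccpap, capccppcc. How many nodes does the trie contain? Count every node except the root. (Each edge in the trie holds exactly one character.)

Count nodes per top-level branch (shared prefixes stored once):
  'c'-branch (cacppaa, capccpap, capccpp, capccppc, capccppcc): 16 nodes
Sum: 16

16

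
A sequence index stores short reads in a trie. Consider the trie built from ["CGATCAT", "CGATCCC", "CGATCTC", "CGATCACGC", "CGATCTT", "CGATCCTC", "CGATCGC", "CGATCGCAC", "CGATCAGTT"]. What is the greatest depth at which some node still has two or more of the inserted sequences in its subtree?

Equivalently: take the maximum, over all pairs, of their longest common prefix length.
e.g. "CGATCGC" and "CGATCGCAC" share the prefix "CGATCGC" of length 7; no pair shares a longer one.
Longest shared-prefix length: 7

7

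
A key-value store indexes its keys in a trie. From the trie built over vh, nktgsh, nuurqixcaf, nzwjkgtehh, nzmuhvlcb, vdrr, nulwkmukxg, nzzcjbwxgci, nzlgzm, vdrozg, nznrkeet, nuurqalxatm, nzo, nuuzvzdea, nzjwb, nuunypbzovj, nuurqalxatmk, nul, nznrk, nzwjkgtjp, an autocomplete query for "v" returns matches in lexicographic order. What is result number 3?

vh

DFS of the "v" subtree visits, in order: "vdrozg", "vdrr", "vh"
The 3rd is vh.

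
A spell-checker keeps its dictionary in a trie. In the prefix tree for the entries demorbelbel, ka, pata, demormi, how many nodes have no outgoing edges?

Leaves are exactly the stored words that no other stored word extends.
Those words: "demorbelbel", "demormi", "ka", "pata"
Leaf count: 4

4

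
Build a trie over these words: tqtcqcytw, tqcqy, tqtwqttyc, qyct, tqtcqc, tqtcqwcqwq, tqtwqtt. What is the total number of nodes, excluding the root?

For each word, the new-node count is its length minus the longest prefix already in the trie:
  "tqtcqcytw" → 9 new (t, q, t, c, q, c, y, t, w)
  "tqcqy" → prefix "tq" already present; 3 new (c, q, y)
  "tqtwqttyc" → prefix "tqt" already present; 6 new (w, q, t, t, y, c)
  "qyct" → 4 new (q, y, c, t)
  "tqtcqc" → prefix "tqtcqc" already present; 0 new (none)
  "tqtcqwcqwq" → prefix "tqtcq" already present; 5 new (w, c, q, w, q)
  "tqtwqtt" → prefix "tqtwqtt" already present; 0 new (none)
Total nodes = 9 + 3 + 6 + 4 + 0 + 5 + 0 = 27

27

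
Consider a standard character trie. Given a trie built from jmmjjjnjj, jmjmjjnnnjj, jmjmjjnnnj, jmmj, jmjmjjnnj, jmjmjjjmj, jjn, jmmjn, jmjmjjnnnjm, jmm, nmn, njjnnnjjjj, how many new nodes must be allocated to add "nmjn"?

Walking "nmjn" from the root, the first 2 characters ("nm") follow existing edges; "j" is the first miss.
Each of the 2 remaining characters creates one node.

2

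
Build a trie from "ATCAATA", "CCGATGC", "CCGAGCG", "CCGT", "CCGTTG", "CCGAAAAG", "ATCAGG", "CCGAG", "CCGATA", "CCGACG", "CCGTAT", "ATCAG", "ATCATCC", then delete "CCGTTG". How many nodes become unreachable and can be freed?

After clearing the end-marker at "CCGTTG", prune upward until reaching a node still needed by another word.
The suffix "TG" (2 nodes) is used only by "CCGTTG"; the node for "CCGT" still has the child "A", so pruning stops there.
Nodes removed: 2

2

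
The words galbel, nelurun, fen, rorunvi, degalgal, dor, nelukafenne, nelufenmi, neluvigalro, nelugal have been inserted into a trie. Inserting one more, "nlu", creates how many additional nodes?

2

Walking "nlu" from the root, the first 1 characters ("n") follow existing edges; "l" is the first miss.
So 3 − 1 = 2 new nodes.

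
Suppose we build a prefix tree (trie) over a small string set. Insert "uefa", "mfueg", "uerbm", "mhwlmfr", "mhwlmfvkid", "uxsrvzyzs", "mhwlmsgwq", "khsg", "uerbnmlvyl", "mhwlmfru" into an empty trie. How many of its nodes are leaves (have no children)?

A leaf is a node with no children — equivalently, the end of a word that is not a proper prefix of any other stored word.
Those words: "khsg", "mfueg", "mhwlmfru", "mhwlmfvkid", "mhwlmsgwq", "uefa", "uerbm", "uerbnmlvyl", "uxsrvzyzs"
Leaf count: 9

9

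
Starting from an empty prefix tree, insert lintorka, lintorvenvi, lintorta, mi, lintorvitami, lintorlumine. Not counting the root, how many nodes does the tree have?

28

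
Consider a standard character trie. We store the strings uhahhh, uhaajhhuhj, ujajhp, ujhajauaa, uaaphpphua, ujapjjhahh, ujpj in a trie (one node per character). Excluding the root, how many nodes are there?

For each word, the new-node count is its length minus the longest prefix already in the trie:
  "uhahhh" → 6 new (u, h, a, h, h, h)
  "uhaajhhuhj" → prefix "uha" already present; 7 new (a, j, h, h, u, h, j)
  "ujajhp" → prefix "u" already present; 5 new (j, a, j, h, p)
  "ujhajauaa" → prefix "uj" already present; 7 new (h, a, j, a, u, a, a)
  "uaaphpphua" → prefix "u" already present; 9 new (a, a, p, h, p, p, h, u, a)
  "ujapjjhahh" → prefix "uja" already present; 7 new (p, j, j, h, a, h, h)
  "ujpj" → prefix "uj" already present; 2 new (p, j)
Total nodes = 6 + 7 + 5 + 7 + 9 + 7 + 2 = 43

43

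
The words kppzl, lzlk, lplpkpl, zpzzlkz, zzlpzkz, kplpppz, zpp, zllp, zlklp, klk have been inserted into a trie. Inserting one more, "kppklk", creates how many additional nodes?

The longest prefix of "kppklk" already in the trie is "kpp" (length 3).
So 6 − 3 = 3 new nodes.

3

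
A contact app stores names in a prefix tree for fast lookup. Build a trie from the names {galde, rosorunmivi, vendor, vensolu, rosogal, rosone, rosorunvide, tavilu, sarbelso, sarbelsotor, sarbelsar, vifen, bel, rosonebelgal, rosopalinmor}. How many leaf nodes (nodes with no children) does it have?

13

Leaves are exactly the stored words that no other stored word extends.
Those words: "bel", "galde", "rosogal", "rosonebelgal", "rosopalinmor", "rosorunmivi", "rosorunvide", "sarbelsar", "sarbelsotor", "tavilu", "vendor", "vensolu", "vifen"
Leaf count: 13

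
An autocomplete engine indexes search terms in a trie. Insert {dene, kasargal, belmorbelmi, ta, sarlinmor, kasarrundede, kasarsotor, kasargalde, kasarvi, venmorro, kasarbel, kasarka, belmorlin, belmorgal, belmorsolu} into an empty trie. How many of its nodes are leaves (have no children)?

Leaves are exactly the stored words that no other stored word extends.
Those words: "belmorbelmi", "belmorgal", "belmorlin", "belmorsolu", "dene", "kasarbel", "kasargalde", "kasarka", "kasarrundede", "kasarsotor", "kasarvi", "sarlinmor", "ta", "venmorro"
Leaf count: 14

14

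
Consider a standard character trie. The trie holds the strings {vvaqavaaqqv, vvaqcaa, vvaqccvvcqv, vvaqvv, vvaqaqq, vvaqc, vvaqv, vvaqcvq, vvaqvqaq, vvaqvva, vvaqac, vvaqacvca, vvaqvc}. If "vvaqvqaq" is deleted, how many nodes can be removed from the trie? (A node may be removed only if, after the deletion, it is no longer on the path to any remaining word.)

3

A node on "vvaqvqaq"'s path can go only if nothing else ends at it or branches off below it.
The suffix "qaq" (3 nodes) is used only by "vvaqvqaq"; the node for "vvaqv" still has the child "v", so pruning stops there.
Nodes removed: 3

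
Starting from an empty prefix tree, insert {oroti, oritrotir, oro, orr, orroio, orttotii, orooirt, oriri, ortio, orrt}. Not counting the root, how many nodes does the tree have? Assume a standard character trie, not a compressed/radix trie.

31

For each word, the new-node count is its length minus the longest prefix already in the trie:
  "oroti" → 5 new (o, r, o, t, i)
  "oritrotir" → prefix "or" already present; 7 new (i, t, r, o, t, i, r)
  "oro" → prefix "oro" already present; 0 new (none)
  "orr" → prefix "or" already present; 1 new (r)
  "orroio" → prefix "orr" already present; 3 new (o, i, o)
  "orttotii" → prefix "or" already present; 6 new (t, t, o, t, i, i)
  "orooirt" → prefix "oro" already present; 4 new (o, i, r, t)
  "oriri" → prefix "ori" already present; 2 new (r, i)
  "ortio" → prefix "ort" already present; 2 new (i, o)
  "orrt" → prefix "orr" already present; 1 new (t)
Total nodes = 5 + 7 + 0 + 1 + 3 + 6 + 4 + 2 + 2 + 1 = 31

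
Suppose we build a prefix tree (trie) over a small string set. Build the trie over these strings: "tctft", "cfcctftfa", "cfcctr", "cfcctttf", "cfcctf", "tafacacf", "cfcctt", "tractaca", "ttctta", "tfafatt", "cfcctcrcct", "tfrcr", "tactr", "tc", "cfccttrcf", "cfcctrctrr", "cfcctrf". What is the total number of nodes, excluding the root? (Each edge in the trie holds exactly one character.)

62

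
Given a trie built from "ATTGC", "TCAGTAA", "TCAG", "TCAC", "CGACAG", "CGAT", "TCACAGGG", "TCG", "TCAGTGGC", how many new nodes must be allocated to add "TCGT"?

1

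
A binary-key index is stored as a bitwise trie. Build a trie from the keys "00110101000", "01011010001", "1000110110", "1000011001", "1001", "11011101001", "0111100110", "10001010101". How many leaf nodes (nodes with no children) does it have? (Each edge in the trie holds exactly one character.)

8

Leaves are exactly the stored words that no other stored word extends.
Those words: "00110101000", "01011010001", "0111100110", "1000011001", "10001010101", "1000110110", "1001", "11011101001"
Leaf count: 8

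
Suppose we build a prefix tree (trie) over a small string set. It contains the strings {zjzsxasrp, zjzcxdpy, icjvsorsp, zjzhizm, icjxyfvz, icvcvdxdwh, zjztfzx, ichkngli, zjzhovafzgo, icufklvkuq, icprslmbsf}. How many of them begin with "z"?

5

Traverse to the node for "z", then collect every word in that subtree.
Matches: "zjzcxdpy", "zjzhizm", "zjzhovafzgo", "zjzsxasrp", "zjztfzx"
Count: 5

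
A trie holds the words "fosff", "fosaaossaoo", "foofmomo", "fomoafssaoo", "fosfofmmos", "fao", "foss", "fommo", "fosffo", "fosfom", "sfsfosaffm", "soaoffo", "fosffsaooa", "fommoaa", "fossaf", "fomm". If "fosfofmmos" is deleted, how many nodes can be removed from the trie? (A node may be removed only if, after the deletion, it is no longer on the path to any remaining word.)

Walk "fosfofmmos" from the leaf back toward the root, removing each node that no remaining word uses.
The suffix "fmmos" (5 nodes) is used only by "fosfofmmos"; the node for "fosfo" still has the child "m", so pruning stops there.
Nodes removed: 5

5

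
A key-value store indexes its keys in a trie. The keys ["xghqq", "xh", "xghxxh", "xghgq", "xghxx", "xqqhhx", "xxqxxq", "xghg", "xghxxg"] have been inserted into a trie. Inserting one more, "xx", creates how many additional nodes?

0

"xx" is already a full path in the trie; only an end-marker is added.
No new nodes are needed: 0.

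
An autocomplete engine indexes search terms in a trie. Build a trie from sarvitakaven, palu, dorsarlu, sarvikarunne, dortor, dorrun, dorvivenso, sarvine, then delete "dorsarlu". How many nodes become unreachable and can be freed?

5

After clearing the end-marker at "dorsarlu", prune upward until reaching a node still needed by another word.
The suffix "sarlu" (5 nodes) is used only by "dorsarlu"; the node for "dor" still has the child "t", so pruning stops there.
Nodes removed: 5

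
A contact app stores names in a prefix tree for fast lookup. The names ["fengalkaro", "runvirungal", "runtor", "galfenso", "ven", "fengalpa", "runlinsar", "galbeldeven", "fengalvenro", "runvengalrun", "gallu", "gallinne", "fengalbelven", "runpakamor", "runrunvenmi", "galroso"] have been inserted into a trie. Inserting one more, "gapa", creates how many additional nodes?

Walking "gapa" from the root, the first 2 characters ("ga") follow existing edges; "p" is the first miss.
New nodes needed: |"gapa"| − 2 = 4 − 2 = 2.

2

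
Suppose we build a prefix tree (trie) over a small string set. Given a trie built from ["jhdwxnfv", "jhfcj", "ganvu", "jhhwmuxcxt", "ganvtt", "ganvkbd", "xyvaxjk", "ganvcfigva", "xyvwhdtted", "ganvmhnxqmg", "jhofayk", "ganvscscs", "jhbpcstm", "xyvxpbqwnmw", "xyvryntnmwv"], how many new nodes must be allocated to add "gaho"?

2

Walking "gaho" from the root, the first 2 characters ("ga") follow existing edges; "h" is the first miss.
Each of the 2 remaining characters creates one node.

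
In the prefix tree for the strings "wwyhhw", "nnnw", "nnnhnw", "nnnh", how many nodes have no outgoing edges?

A leaf is a node with no children — equivalently, the end of a word that is not a proper prefix of any other stored word.
Those words: "nnnhnw", "nnnw", "wwyhhw"
Leaf count: 3

3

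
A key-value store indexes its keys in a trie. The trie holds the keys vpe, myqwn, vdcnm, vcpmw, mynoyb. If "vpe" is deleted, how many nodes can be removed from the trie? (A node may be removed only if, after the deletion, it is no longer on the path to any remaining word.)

After clearing the end-marker at "vpe", prune upward until reaching a node still needed by another word.
The suffix "pe" (2 nodes) is used only by "vpe"; the node for "v" still has the child "d", so pruning stops there.
Nodes removed: 2

2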